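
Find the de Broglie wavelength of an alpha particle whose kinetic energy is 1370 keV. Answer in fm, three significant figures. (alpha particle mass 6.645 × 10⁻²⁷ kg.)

λ = 12.3 fm

KE = 1370 keV = 2.195 × 10⁻¹³ J.
p = √(2mKE) = √(2 × 6.645 × 10⁻²⁷ × 2.195 × 10⁻¹³) = 5.401 × 10⁻²⁰ kg·m/s.
λ = h/p = 6.626 × 10⁻³⁴ / 5.401 × 10⁻²⁰ = 1.23 × 10⁻¹⁴ m = 12.3 fm.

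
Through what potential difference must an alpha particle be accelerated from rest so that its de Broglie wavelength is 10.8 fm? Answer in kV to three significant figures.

p = h/λ = 6.626 × 10⁻³⁴ / 1.080 × 10⁻¹⁴ = 6.135 × 10⁻²⁰ kg·m/s.
KE = p²/(2m) = 2.832 × 10⁻¹³ J.
V = KE/2e = 2.832 × 10⁻¹³ / (2 × 1.602 × 10⁻¹⁹) = 884 kV.

V = 884 kV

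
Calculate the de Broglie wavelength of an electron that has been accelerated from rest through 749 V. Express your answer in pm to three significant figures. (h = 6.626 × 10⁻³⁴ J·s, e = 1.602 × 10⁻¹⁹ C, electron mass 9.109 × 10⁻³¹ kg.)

λ = 44.8 pm

KE = eV = 1.602 × 10⁻¹⁹ × 749.0 = 1.200 × 10⁻¹⁶ J.
p = √(2mKE) = √(2 × 9.109 × 10⁻³¹ × 1.200 × 10⁻¹⁶) = 1.479 × 10⁻²³ kg·m/s.
λ = h/p = 6.626 × 10⁻³⁴ / 1.479 × 10⁻²³ = 4.48 × 10⁻¹¹ m = 44.8 pm.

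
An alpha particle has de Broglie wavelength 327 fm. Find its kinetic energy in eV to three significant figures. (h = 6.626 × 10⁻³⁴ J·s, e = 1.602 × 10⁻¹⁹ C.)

KE = 1930 eV

p = h/λ = 6.626 × 10⁻³⁴ / 3.270 × 10⁻¹³ = 2.026 × 10⁻²¹ kg·m/s.
KE = p²/(2m) = (2.026 × 10⁻²¹)² / (2 × 6.645 × 10⁻²⁷) = 3.089 × 10⁻¹⁶ J = 1930 eV.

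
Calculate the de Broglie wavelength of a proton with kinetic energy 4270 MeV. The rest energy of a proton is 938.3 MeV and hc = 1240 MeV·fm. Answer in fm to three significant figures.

λ = 0.242 fm

Total energy E = KE + m₀c² = 4270 + 938.3 = 5208.3 MeV.
(pc)² = E² − (m₀c²)² = (5208.3)² − (938.3)² = 2.625 × 10⁷ MeV², so pc = 5123 MeV.
λ = hc/(pc) = 1240 MeV·fm / 5123 MeV = 0.242 fm.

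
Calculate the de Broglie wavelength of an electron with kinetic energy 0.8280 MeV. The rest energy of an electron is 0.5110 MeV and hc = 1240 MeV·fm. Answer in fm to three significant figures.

Total energy E = KE + m₀c² = 0.8280 + 0.5110 = 1.3390 MeV.
(pc)² = E² − (m₀c²)² = (1.3390)² − (0.5110)² = 1.532 MeV², so pc = 1.238 MeV.
λ = hc/(pc) = 1240 MeV·fm / 1.238 MeV = 1000 fm.

λ = 1000 fm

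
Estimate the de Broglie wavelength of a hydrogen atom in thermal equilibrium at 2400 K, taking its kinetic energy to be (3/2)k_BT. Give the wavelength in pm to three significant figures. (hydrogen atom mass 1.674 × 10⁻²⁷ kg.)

λ = 51.4 pm

KE = (3/2)k_BT = 1.5 × 1.381 × 10⁻²³ × 2400 = 4.972 × 10⁻²⁰ J.
p = √(2mKE) = √(2 × 1.674 × 10⁻²⁷ × 4.972 × 10⁻²⁰) = 1.290 × 10⁻²³ kg·m/s.
λ = h/p = 5.14 × 10⁻¹¹ m = 51.4 pm.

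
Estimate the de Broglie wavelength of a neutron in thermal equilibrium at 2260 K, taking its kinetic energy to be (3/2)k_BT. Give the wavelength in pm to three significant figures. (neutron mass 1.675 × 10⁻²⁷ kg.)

KE = (3/2)k_BT = 1.5 × 1.381 × 10⁻²³ × 2260 = 4.682 × 10⁻²⁰ J.
p = √(2mKE) = √(2 × 1.675 × 10⁻²⁷ × 4.682 × 10⁻²⁰) = 1.252 × 10⁻²³ kg·m/s.
λ = h/p = 5.29 × 10⁻¹¹ m = 52.9 pm.

λ = 52.9 pm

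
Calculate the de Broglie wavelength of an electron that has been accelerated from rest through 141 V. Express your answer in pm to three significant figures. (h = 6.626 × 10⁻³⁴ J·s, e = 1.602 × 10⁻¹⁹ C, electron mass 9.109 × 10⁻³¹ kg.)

KE = eV = 1.602 × 10⁻¹⁹ × 141.0 = 2.259 × 10⁻¹⁷ J.
p = √(2mKE) = √(2 × 9.109 × 10⁻³¹ × 2.259 × 10⁻¹⁷) = 6.415 × 10⁻²⁴ kg·m/s.
λ = h/p = 6.626 × 10⁻³⁴ / 6.415 × 10⁻²⁴ = 1.03 × 10⁻¹⁰ m = 103 pm.

λ = 103 pm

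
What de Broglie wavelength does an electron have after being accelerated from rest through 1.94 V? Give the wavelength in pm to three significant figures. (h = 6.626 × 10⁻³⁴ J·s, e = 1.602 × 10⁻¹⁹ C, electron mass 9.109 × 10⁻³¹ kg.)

KE = eV = 1.602 × 10⁻¹⁹ × 1.940 = 3.108 × 10⁻¹⁹ J.
p = √(2mKE) = √(2 × 9.109 × 10⁻³¹ × 3.108 × 10⁻¹⁹) = 7.525 × 10⁻²⁵ kg·m/s.
λ = h/p = 6.626 × 10⁻³⁴ / 7.525 × 10⁻²⁵ = 8.81 × 10⁻¹⁰ m = 881 pm.

λ = 881 pm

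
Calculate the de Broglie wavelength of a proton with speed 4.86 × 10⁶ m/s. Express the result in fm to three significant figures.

p = mv = 1.673 × 10⁻²⁷ × 4.86 × 10⁶ = 8.131 × 10⁻²¹ kg·m/s.
λ = h/p = 6.626 × 10⁻³⁴ / 8.131 × 10⁻²¹ = 8.15 × 10⁻¹⁴ m = 81.5 fm.

λ = 81.5 fm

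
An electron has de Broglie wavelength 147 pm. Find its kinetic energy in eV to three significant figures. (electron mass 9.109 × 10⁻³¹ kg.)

p = h/λ = 6.626 × 10⁻³⁴ / 1.470 × 10⁻¹⁰ = 4.507 × 10⁻²⁴ kg·m/s.
KE = p²/(2m) = (4.507 × 10⁻²⁴)² / (2 × 9.109 × 10⁻³¹) = 1.115 × 10⁻¹⁷ J = 69.6 eV.

KE = 69.6 eV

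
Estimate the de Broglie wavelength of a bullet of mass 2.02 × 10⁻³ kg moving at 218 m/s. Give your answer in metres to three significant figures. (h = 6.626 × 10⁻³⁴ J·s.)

p = mv = 2.02 × 10⁻³ × 218 = 4.404 × 10⁻¹ kg·m/s.
λ = h/p = 6.626 × 10⁻³⁴ / 4.404 × 10⁻¹ = 1.50 × 10⁻³³ m.

λ = 1.50 × 10⁻³³ m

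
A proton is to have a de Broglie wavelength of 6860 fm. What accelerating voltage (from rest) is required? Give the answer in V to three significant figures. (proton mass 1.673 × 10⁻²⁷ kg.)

p = h/λ = 6.626 × 10⁻³⁴ / 6.860 × 10⁻¹² = 9.659 × 10⁻²³ kg·m/s.
KE = p²/(2m) = 2.788 × 10⁻¹⁸ J.
V = KE/e = 2.788 × 10⁻¹⁸ / (1.602 × 10⁻¹⁹) = 17.4 V.

V = 17.4 V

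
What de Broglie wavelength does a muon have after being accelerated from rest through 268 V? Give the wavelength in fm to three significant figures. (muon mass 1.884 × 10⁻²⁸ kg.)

KE = eV = 1.602 × 10⁻¹⁹ × 268.0 = 4.293 × 10⁻¹⁷ J.
p = √(2mKE) = √(2 × 1.884 × 10⁻²⁸ × 4.293 × 10⁻¹⁷) = 1.272 × 10⁻²² kg·m/s.
λ = h/p = 6.626 × 10⁻³⁴ / 1.272 × 10⁻²² = 5.21 × 10⁻¹² m = 5210 fm.

λ = 5210 fm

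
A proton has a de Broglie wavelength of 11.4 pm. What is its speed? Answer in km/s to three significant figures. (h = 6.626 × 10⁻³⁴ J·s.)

p = h/λ = 6.626 × 10⁻³⁴ / 1.140 × 10⁻¹¹ = 5.812 × 10⁻²³ kg·m/s.
v = p/m = 5.812 × 10⁻²³ / 1.673 × 10⁻²⁷ = 3.47 × 10⁴ m/s = 34.7 km/s.

v = 34.7 km/s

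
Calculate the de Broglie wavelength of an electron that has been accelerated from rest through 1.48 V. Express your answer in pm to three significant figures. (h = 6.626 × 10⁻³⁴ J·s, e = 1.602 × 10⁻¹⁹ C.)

KE = eV = 1.602 × 10⁻¹⁹ × 1.480 = 2.371 × 10⁻¹⁹ J.
p = √(2mKE) = √(2 × 9.109 × 10⁻³¹ × 2.371 × 10⁻¹⁹) = 6.572 × 10⁻²⁵ kg·m/s.
λ = h/p = 6.626 × 10⁻³⁴ / 6.572 × 10⁻²⁵ = 1.01 × 10⁻⁹ m = 1010 pm.

λ = 1010 pm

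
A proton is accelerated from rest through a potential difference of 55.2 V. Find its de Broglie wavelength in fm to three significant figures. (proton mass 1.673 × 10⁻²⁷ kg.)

λ = 3850 fm

KE = eV = 1.602 × 10⁻¹⁹ × 55.20 = 8.843 × 10⁻¹⁸ J.
p = √(2mKE) = √(2 × 1.673 × 10⁻²⁷ × 8.843 × 10⁻¹⁸) = 1.720 × 10⁻²² kg·m/s.
λ = h/p = 6.626 × 10⁻³⁴ / 1.720 × 10⁻²² = 3.85 × 10⁻¹² m = 3850 fm.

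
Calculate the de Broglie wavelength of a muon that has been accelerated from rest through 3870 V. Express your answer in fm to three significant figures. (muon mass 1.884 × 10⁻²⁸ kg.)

λ = 1370 fm

KE = eV = 1.602 × 10⁻¹⁹ × 3870 = 6.200 × 10⁻¹⁶ J.
p = √(2mKE) = √(2 × 1.884 × 10⁻²⁸ × 6.200 × 10⁻¹⁶) = 4.833 × 10⁻²² kg·m/s.
λ = h/p = 6.626 × 10⁻³⁴ / 4.833 × 10⁻²² = 1.37 × 10⁻¹² m = 1370 fm.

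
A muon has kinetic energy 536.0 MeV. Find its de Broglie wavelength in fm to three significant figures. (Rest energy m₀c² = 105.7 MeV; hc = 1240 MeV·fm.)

λ = 1.96 fm

Total energy E = KE + m₀c² = 536.0 + 105.7 = 641.7 MeV.
(pc)² = E² − (m₀c²)² = (641.7)² − (105.7)² = 4.006 × 10⁵ MeV², so pc = 632.9 MeV.
λ = hc/(pc) = 1240 MeV·fm / 632.9 MeV = 1.96 fm.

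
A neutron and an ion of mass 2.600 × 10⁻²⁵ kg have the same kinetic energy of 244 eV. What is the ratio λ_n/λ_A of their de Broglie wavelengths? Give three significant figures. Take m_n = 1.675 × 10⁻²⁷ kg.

λ_n/λ_A = 12.5

At fixed KE, p = √(2mKE) so λ = h/p ∝ 1/√m.
λ_n/λ_A = √(m_A/m_n) = √(2.600 × 10⁻²⁵/1.675 × 10⁻²⁷) = √(155.2) = 12.5.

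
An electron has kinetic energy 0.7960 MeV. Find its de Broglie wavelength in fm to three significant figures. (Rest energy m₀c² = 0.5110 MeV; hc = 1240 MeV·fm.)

Total energy E = KE + m₀c² = 0.7960 + 0.5110 = 1.3070 MeV.
(pc)² = E² − (m₀c²)² = (1.3070)² − (0.5110)² = 1.447 MeV², so pc = 1.203 MeV.
λ = hc/(pc) = 1240 MeV·fm / 1.203 MeV = 1030 fm.

λ = 1030 fm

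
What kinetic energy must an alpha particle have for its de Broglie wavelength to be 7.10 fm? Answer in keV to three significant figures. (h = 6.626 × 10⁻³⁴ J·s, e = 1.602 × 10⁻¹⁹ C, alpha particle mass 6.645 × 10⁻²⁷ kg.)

KE = 4090 keV

p = h/λ = 6.626 × 10⁻³⁴ / 7.100 × 10⁻¹⁵ = 9.332 × 10⁻²⁰ kg·m/s.
KE = p²/(2m) = (9.332 × 10⁻²⁰)² / (2 × 6.645 × 10⁻²⁷) = 6.553 × 10⁻¹³ J = 4090 keV.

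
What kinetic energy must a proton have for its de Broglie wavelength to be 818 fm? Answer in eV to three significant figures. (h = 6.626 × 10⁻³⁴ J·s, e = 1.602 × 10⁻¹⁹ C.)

p = h/λ = 6.626 × 10⁻³⁴ / 8.180 × 10⁻¹³ = 8.100 × 10⁻²² kg·m/s.
KE = p²/(2m) = (8.100 × 10⁻²²)² / (2 × 1.673 × 10⁻²⁷) = 1.961 × 10⁻¹⁶ J = 1220 eV.

KE = 1220 eV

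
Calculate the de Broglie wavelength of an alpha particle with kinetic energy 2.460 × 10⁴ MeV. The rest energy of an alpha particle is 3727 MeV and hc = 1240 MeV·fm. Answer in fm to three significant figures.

Total energy E = KE + m₀c² = 2.460 × 10⁴ + 3727 = 28327 MeV.
(pc)² = E² − (m₀c²)² = (28327)² − (3727)² = 7.885 × 10⁸ MeV², so pc = 2.808 × 10⁴ MeV.
λ = hc/(pc) = 1240 MeV·fm / 2.808 × 10⁴ MeV = 0.0442 fm.

λ = 0.0442 fm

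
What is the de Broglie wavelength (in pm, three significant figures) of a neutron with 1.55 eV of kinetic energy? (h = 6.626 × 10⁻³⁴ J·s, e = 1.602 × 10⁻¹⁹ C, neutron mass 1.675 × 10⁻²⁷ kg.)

λ = 23.0 pm

KE = 1.55 eV = 2.483 × 10⁻¹⁹ J.
p = √(2mKE) = √(2 × 1.675 × 10⁻²⁷ × 2.483 × 10⁻¹⁹) = 2.884 × 10⁻²³ kg·m/s.
λ = h/p = 6.626 × 10⁻³⁴ / 2.884 × 10⁻²³ = 2.30 × 10⁻¹¹ m = 23.0 pm.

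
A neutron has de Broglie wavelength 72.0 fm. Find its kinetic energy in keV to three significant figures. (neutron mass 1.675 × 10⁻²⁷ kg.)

KE = 158 keV

p = h/λ = 6.626 × 10⁻³⁴ / 7.200 × 10⁻¹⁴ = 9.203 × 10⁻²¹ kg·m/s.
KE = p²/(2m) = (9.203 × 10⁻²¹)² / (2 × 1.675 × 10⁻²⁷) = 2.528 × 10⁻¹⁴ J = 158 keV.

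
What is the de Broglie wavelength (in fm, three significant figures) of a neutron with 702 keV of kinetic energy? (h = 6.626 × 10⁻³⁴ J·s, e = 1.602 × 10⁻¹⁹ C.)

λ = 34.1 fm

KE = 702 keV = 1.125 × 10⁻¹³ J.
p = √(2mKE) = √(2 × 1.675 × 10⁻²⁷ × 1.125 × 10⁻¹³) = 1.941 × 10⁻²⁰ kg·m/s.
λ = h/p = 6.626 × 10⁻³⁴ / 1.941 × 10⁻²⁰ = 3.41 × 10⁻¹⁴ m = 34.1 fm.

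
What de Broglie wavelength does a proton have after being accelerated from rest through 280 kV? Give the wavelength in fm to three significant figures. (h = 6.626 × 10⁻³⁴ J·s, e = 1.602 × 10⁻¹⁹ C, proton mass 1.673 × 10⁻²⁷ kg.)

λ = 54.1 fm

KE = eV = 1.602 × 10⁻¹⁹ × 2.800 × 10⁵ = 4.486 × 10⁻¹⁴ J.
p = √(2mKE) = √(2 × 1.673 × 10⁻²⁷ × 4.486 × 10⁻¹⁴) = 1.225 × 10⁻²⁰ kg·m/s.
λ = h/p = 6.626 × 10⁻³⁴ / 1.225 × 10⁻²⁰ = 5.41 × 10⁻¹⁴ m = 54.1 fm.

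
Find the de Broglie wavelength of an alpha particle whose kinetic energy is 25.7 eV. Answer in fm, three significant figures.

KE = 25.7 eV = 4.117 × 10⁻¹⁸ J.
p = √(2mKE) = √(2 × 6.645 × 10⁻²⁷ × 4.117 × 10⁻¹⁸) = 2.339 × 10⁻²² kg·m/s.
λ = h/p = 6.626 × 10⁻³⁴ / 2.339 × 10⁻²² = 2.83 × 10⁻¹² m = 2830 fm.

λ = 2830 fm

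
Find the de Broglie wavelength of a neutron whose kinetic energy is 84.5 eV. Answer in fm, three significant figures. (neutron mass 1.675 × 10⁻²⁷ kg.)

KE = 84.5 eV = 1.354 × 10⁻¹⁷ J.
p = √(2mKE) = √(2 × 1.675 × 10⁻²⁷ × 1.354 × 10⁻¹⁷) = 2.130 × 10⁻²² kg·m/s.
λ = h/p = 6.626 × 10⁻³⁴ / 2.130 × 10⁻²² = 3.11 × 10⁻¹² m = 3110 fm.

λ = 3110 fm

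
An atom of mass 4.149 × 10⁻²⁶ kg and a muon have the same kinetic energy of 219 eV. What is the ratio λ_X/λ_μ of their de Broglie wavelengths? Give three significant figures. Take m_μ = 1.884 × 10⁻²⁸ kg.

At fixed KE, p = √(2mKE) so λ = h/p ∝ 1/√m.
λ_X/λ_μ = √(m_μ/m_X) = √(1.884 × 10⁻²⁸/4.149 × 10⁻²⁶) = √(4.541 × 10⁻³) = 0.0674.

λ_X/λ_μ = 0.0674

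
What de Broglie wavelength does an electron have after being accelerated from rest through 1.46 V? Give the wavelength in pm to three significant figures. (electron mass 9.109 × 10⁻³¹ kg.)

λ = 1020 pm

KE = eV = 1.602 × 10⁻¹⁹ × 1.460 = 2.339 × 10⁻¹⁹ J.
p = √(2mKE) = √(2 × 9.109 × 10⁻³¹ × 2.339 × 10⁻¹⁹) = 6.528 × 10⁻²⁵ kg·m/s.
λ = h/p = 6.626 × 10⁻³⁴ / 6.528 × 10⁻²⁵ = 1.02 × 10⁻⁹ m = 1020 pm.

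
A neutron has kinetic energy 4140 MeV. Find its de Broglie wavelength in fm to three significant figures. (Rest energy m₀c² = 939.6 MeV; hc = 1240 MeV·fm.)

Total energy E = KE + m₀c² = 4140 + 939.6 = 5079.6 MeV.
(pc)² = E² − (m₀c²)² = (5079.6)² − (939.6)² = 2.492 × 10⁷ MeV², so pc = 4992 MeV.
λ = hc/(pc) = 1240 MeV·fm / 4992 MeV = 0.248 fm.

λ = 0.248 fm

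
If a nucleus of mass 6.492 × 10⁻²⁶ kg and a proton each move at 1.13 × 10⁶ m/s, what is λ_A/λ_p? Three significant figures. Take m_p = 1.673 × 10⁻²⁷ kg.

λ_A/λ_p = 0.0258

At fixed v, p = mv so λ = h/(mv) ∝ 1/m.
λ_A/λ_p = m_p/m_A = 1.673 × 10⁻²⁷/6.492 × 10⁻²⁶ = 0.0258.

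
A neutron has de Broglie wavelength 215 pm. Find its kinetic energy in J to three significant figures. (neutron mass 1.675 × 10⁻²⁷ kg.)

KE = 2.84 × 10⁻²¹ J

p = h/λ = 6.626 × 10⁻³⁴ / 2.150 × 10⁻¹⁰ = 3.082 × 10⁻²⁴ kg·m/s.
KE = p²/(2m) = (3.082 × 10⁻²⁴)² / (2 × 1.675 × 10⁻²⁷) = 2.835 × 10⁻²¹ J = 2.84 × 10⁻²¹ J.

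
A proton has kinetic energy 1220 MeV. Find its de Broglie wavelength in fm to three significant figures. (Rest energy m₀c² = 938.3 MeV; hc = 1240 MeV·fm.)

Total energy E = KE + m₀c² = 1220 + 938.3 = 2158.3 MeV.
(pc)² = E² − (m₀c²)² = (2158.3)² − (938.3)² = 3.778 × 10⁶ MeV², so pc = 1944 MeV.
λ = hc/(pc) = 1240 MeV·fm / 1944 MeV = 0.638 fm.

λ = 0.638 fm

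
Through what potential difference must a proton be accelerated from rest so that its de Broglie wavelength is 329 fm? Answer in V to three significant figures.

p = h/λ = 6.626 × 10⁻³⁴ / 3.290 × 10⁻¹³ = 2.014 × 10⁻²¹ kg·m/s.
KE = p²/(2m) = 1.212 × 10⁻¹⁵ J.
V = KE/e = 1.212 × 10⁻¹⁵ / (1.602 × 10⁻¹⁹) = 7570 V.

V = 7570 V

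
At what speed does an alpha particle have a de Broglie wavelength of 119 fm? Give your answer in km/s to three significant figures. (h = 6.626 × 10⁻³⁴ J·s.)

v = 838 km/s

p = h/λ = 6.626 × 10⁻³⁴ / 1.190 × 10⁻¹³ = 5.568 × 10⁻²¹ kg·m/s.
v = p/m = 5.568 × 10⁻²¹ / 6.645 × 10⁻²⁷ = 8.38 × 10⁵ m/s = 838 km/s.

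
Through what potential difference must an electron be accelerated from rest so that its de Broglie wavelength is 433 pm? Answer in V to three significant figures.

V = 8.02 V

p = h/λ = 6.626 × 10⁻³⁴ / 4.330 × 10⁻¹⁰ = 1.530 × 10⁻²⁴ kg·m/s.
KE = p²/(2m) = 1.285 × 10⁻¹⁸ J.
V = KE/e = 1.285 × 10⁻¹⁸ / (1.602 × 10⁻¹⁹) = 8.02 V.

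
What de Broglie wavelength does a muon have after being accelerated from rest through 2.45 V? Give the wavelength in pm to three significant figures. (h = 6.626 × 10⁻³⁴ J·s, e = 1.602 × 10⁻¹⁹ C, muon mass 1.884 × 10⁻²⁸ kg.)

KE = eV = 1.602 × 10⁻¹⁹ × 2.450 = 3.925 × 10⁻¹⁹ J.
p = √(2mKE) = √(2 × 1.884 × 10⁻²⁸ × 3.925 × 10⁻¹⁹) = 1.216 × 10⁻²³ kg·m/s.
λ = h/p = 6.626 × 10⁻³⁴ / 1.216 × 10⁻²³ = 5.45 × 10⁻¹¹ m = 54.5 pm.

λ = 54.5 pm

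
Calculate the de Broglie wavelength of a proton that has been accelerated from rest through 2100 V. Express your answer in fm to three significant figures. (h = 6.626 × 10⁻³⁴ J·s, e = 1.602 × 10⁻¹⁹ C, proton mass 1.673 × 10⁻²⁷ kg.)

λ = 625 fm

KE = eV = 1.602 × 10⁻¹⁹ × 2100 = 3.364 × 10⁻¹⁶ J.
p = √(2mKE) = √(2 × 1.673 × 10⁻²⁷ × 3.364 × 10⁻¹⁶) = 1.061 × 10⁻²¹ kg·m/s.
λ = h/p = 6.626 × 10⁻³⁴ / 1.061 × 10⁻²¹ = 6.25 × 10⁻¹³ m = 625 fm.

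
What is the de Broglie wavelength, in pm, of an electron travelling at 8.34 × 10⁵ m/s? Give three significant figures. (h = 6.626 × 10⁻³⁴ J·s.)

p = mv = 9.109 × 10⁻³¹ × 8.34 × 10⁵ = 7.597 × 10⁻²⁵ kg·m/s.
λ = h/p = 6.626 × 10⁻³⁴ / 7.597 × 10⁻²⁵ = 8.72 × 10⁻¹⁰ m = 872 pm.

λ = 872 pm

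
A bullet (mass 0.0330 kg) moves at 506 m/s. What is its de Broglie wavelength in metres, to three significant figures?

p = mv = 0.0330 × 506 = 1.670 × 10¹ kg·m/s.
λ = h/p = 6.626 × 10⁻³⁴ / 1.670 × 10¹ = 3.97 × 10⁻³⁵ m.

λ = 3.97 × 10⁻³⁵ m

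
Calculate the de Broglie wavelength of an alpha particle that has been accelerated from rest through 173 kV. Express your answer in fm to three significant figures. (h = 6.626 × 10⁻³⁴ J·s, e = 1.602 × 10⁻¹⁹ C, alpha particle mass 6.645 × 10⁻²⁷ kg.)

KE = 2eV = 2 × 1.602 × 10⁻¹⁹ × 1.730 × 10⁵ = 5.543 × 10⁻¹⁴ J.
p = √(2mKE) = √(2 × 6.645 × 10⁻²⁷ × 5.543 × 10⁻¹⁴) = 2.714 × 10⁻²⁰ kg·m/s.
λ = h/p = 6.626 × 10⁻³⁴ / 2.714 × 10⁻²⁰ = 2.44 × 10⁻¹⁴ m = 24.4 fm.

λ = 24.4 fm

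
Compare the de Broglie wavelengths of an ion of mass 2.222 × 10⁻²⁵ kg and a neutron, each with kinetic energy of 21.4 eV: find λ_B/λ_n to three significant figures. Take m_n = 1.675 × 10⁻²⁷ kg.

λ_B/λ_n = 0.0868

At fixed KE, p = √(2mKE) so λ = h/p ∝ 1/√m.
λ_B/λ_n = √(m_n/m_B) = √(1.675 × 10⁻²⁷/2.222 × 10⁻²⁵) = √(7.538 × 10⁻³) = 0.0868.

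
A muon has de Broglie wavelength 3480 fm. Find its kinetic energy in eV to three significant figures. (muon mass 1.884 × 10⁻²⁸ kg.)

KE = 601 eV

p = h/λ = 6.626 × 10⁻³⁴ / 3.480 × 10⁻¹² = 1.904 × 10⁻²² kg·m/s.
KE = p²/(2m) = (1.904 × 10⁻²²)² / (2 × 1.884 × 10⁻²⁸) = 9.621 × 10⁻¹⁷ J = 601 eV.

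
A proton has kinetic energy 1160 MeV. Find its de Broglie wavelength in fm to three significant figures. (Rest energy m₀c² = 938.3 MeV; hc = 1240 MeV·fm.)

Total energy E = KE + m₀c² = 1160 + 938.3 = 2098.3 MeV.
(pc)² = E² − (m₀c²)² = (2098.3)² − (938.3)² = 3.522 × 10⁶ MeV², so pc = 1877 MeV.
λ = hc/(pc) = 1240 MeV·fm / 1877 MeV = 0.661 fm.

λ = 0.661 fm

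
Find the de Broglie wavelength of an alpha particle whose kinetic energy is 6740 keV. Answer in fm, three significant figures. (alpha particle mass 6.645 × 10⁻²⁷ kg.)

KE = 6740 keV = 1.080 × 10⁻¹² J.
p = √(2mKE) = √(2 × 6.645 × 10⁻²⁷ × 1.080 × 10⁻¹²) = 1.198 × 10⁻¹⁹ kg·m/s.
λ = h/p = 6.626 × 10⁻³⁴ / 1.198 × 10⁻¹⁹ = 5.53 × 10⁻¹⁵ m = 5.53 fm.

λ = 5.53 fm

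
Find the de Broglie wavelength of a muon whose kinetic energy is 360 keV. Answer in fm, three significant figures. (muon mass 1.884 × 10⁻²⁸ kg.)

KE = 360 keV = 5.767 × 10⁻¹⁴ J.
p = √(2mKE) = √(2 × 1.884 × 10⁻²⁸ × 5.767 × 10⁻¹⁴) = 4.662 × 10⁻²¹ kg·m/s.
λ = h/p = 6.626 × 10⁻³⁴ / 4.662 × 10⁻²¹ = 1.42 × 10⁻¹³ m = 142 fm.

λ = 142 fm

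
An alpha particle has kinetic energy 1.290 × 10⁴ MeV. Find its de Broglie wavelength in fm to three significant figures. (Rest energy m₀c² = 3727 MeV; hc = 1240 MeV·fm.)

Total energy E = KE + m₀c² = 1.290 × 10⁴ + 3727 = 16627 MeV.
(pc)² = E² − (m₀c²)² = (16627)² − (3727)² = 2.626 × 10⁸ MeV², so pc = 1.620 × 10⁴ MeV.
λ = hc/(pc) = 1240 MeV·fm / 1.620 × 10⁴ MeV = 0.0765 fm.

λ = 0.0765 fm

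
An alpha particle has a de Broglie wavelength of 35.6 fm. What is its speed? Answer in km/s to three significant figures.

v = 2800 km/s

p = h/λ = 6.626 × 10⁻³⁴ / 3.560 × 10⁻¹⁴ = 1.861 × 10⁻²⁰ kg·m/s.
v = p/m = 1.861 × 10⁻²⁰ / 6.645 × 10⁻²⁷ = 2.80 × 10⁶ m/s = 2800 km/s.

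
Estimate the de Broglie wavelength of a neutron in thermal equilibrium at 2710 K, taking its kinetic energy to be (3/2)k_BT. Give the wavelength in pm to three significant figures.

KE = (3/2)k_BT = 1.5 × 1.381 × 10⁻²³ × 2710 = 5.614 × 10⁻²⁰ J.
p = √(2mKE) = √(2 × 1.675 × 10⁻²⁷ × 5.614 × 10⁻²⁰) = 1.371 × 10⁻²³ kg·m/s.
λ = h/p = 4.83 × 10⁻¹¹ m = 48.3 pm.

λ = 48.3 pm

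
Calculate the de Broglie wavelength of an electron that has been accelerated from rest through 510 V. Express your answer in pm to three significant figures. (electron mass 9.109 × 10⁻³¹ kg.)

λ = 54.3 pm

KE = eV = 1.602 × 10⁻¹⁹ × 510.0 = 8.170 × 10⁻¹⁷ J.
p = √(2mKE) = √(2 × 9.109 × 10⁻³¹ × 8.170 × 10⁻¹⁷) = 1.220 × 10⁻²³ kg·m/s.
λ = h/p = 6.626 × 10⁻³⁴ / 1.220 × 10⁻²³ = 5.43 × 10⁻¹¹ m = 54.3 pm.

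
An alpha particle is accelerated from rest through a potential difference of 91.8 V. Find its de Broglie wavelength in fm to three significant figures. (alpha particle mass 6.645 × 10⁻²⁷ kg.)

λ = 1060 fm

KE = 2eV = 2 × 1.602 × 10⁻¹⁹ × 91.80 = 2.941 × 10⁻¹⁷ J.
p = √(2mKE) = √(2 × 6.645 × 10⁻²⁷ × 2.941 × 10⁻¹⁷) = 6.252 × 10⁻²² kg·m/s.
λ = h/p = 6.626 × 10⁻³⁴ / 6.252 × 10⁻²² = 1.06 × 10⁻¹² m = 1060 fm.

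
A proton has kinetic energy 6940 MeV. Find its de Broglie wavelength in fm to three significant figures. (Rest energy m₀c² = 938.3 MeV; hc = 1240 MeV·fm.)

Total energy E = KE + m₀c² = 6940 + 938.3 = 7878.3 MeV.
(pc)² = E² − (m₀c²)² = (7878.3)² − (938.3)² = 6.119 × 10⁷ MeV², so pc = 7822 MeV.
λ = hc/(pc) = 1240 MeV·fm / 7822 MeV = 0.159 fm.

λ = 0.159 fm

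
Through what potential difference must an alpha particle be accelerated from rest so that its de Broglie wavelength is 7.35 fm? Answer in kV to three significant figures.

p = h/λ = 6.626 × 10⁻³⁴ / 7.350 × 10⁻¹⁵ = 9.015 × 10⁻²⁰ kg·m/s.
KE = p²/(2m) = 6.115 × 10⁻¹³ J.
V = KE/2e = 6.115 × 10⁻¹³ / (2 × 1.602 × 10⁻¹⁹) = 1910 kV.

V = 1910 kV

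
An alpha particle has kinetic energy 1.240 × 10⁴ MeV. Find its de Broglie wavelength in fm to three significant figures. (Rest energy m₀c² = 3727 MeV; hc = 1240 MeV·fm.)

Total energy E = KE + m₀c² = 1.240 × 10⁴ + 3727 = 16127 MeV.
(pc)² = E² − (m₀c²)² = (16127)² − (3727)² = 2.462 × 10⁸ MeV², so pc = 1.569 × 10⁴ MeV.
λ = hc/(pc) = 1240 MeV·fm / 1.569 × 10⁴ MeV = 0.0790 fm.

λ = 0.0790 fm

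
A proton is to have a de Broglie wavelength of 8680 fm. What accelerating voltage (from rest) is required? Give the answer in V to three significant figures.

V = 10.9 V

p = h/λ = 6.626 × 10⁻³⁴ / 8.680 × 10⁻¹² = 7.634 × 10⁻²³ kg·m/s.
KE = p²/(2m) = 1.742 × 10⁻¹⁸ J.
V = KE/e = 1.742 × 10⁻¹⁸ / (1.602 × 10⁻¹⁹) = 10.9 V.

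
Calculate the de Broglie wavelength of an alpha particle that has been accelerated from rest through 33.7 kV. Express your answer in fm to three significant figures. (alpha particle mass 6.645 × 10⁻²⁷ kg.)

KE = 2eV = 2 × 1.602 × 10⁻¹⁹ × 3.370 × 10⁴ = 1.080 × 10⁻¹⁴ J.
p = √(2mKE) = √(2 × 6.645 × 10⁻²⁷ × 1.080 × 10⁻¹⁴) = 1.198 × 10⁻²⁰ kg·m/s.
λ = h/p = 6.626 × 10⁻³⁴ / 1.198 × 10⁻²⁰ = 5.53 × 10⁻¹⁴ m = 55.3 fm.

λ = 55.3 fm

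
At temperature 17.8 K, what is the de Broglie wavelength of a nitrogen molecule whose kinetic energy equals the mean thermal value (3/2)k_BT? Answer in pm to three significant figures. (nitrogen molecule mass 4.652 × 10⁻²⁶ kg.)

λ = 113 pm

KE = (3/2)k_BT = 1.5 × 1.381 × 10⁻²³ × 17.8 = 3.687 × 10⁻²² J.
p = √(2mKE) = √(2 × 4.652 × 10⁻²⁶ × 3.687 × 10⁻²²) = 5.857 × 10⁻²⁴ kg·m/s.
λ = h/p = 1.13 × 10⁻¹⁰ m = 113 pm.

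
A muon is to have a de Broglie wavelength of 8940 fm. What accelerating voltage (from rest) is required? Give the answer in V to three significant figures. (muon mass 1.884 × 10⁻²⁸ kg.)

p = h/λ = 6.626 × 10⁻³⁴ / 8.940 × 10⁻¹² = 7.412 × 10⁻²³ kg·m/s.
KE = p²/(2m) = 1.458 × 10⁻¹⁷ J.
V = KE/e = 1.458 × 10⁻¹⁷ / (1.602 × 10⁻¹⁹) = 91.0 V.

V = 91.0 V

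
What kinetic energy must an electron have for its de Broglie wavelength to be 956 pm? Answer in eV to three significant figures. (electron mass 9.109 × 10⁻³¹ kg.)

p = h/λ = 6.626 × 10⁻³⁴ / 9.560 × 10⁻¹⁰ = 6.931 × 10⁻²⁵ kg·m/s.
KE = p²/(2m) = (6.931 × 10⁻²⁵)² / (2 × 9.109 × 10⁻³¹) = 2.637 × 10⁻¹⁹ J = 1.65 eV.

KE = 1.65 eV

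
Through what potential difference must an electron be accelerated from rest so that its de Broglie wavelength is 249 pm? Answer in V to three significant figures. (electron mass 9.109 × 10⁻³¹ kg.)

p = h/λ = 6.626 × 10⁻³⁴ / 2.490 × 10⁻¹⁰ = 2.661 × 10⁻²⁴ kg·m/s.
KE = p²/(2m) = 3.887 × 10⁻¹⁸ J.
V = KE/e = 3.887 × 10⁻¹⁸ / (1.602 × 10⁻¹⁹) = 24.3 V.

V = 24.3 V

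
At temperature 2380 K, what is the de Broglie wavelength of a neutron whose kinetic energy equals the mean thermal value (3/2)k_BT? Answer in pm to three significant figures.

KE = (3/2)k_BT = 1.5 × 1.381 × 10⁻²³ × 2380 = 4.930 × 10⁻²⁰ J.
p = √(2mKE) = √(2 × 1.675 × 10⁻²⁷ × 4.930 × 10⁻²⁰) = 1.285 × 10⁻²³ kg·m/s.
λ = h/p = 5.16 × 10⁻¹¹ m = 51.6 pm.

λ = 51.6 pm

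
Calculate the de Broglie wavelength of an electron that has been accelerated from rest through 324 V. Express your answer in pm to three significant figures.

KE = eV = 1.602 × 10⁻¹⁹ × 324.0 = 5.190 × 10⁻¹⁷ J.
p = √(2mKE) = √(2 × 9.109 × 10⁻³¹ × 5.190 × 10⁻¹⁷) = 9.724 × 10⁻²⁴ kg·m/s.
λ = h/p = 6.626 × 10⁻³⁴ / 9.724 × 10⁻²⁴ = 6.81 × 10⁻¹¹ m = 68.1 pm.

λ = 68.1 pm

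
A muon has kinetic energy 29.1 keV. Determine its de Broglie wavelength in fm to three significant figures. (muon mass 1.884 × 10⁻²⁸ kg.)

KE = 29.1 keV = 4.662 × 10⁻¹⁵ J.
p = √(2mKE) = √(2 × 1.884 × 10⁻²⁸ × 4.662 × 10⁻¹⁵) = 1.325 × 10⁻²¹ kg·m/s.
λ = h/p = 6.626 × 10⁻³⁴ / 1.325 × 10⁻²¹ = 5.00 × 10⁻¹³ m = 500 fm.

λ = 500 fm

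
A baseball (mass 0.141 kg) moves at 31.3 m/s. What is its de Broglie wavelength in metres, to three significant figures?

λ = 1.50 × 10⁻³⁴ m

p = mv = 0.141 × 31.3 = 4.413 kg·m/s.
λ = h/p = 6.626 × 10⁻³⁴ / 4.413 = 1.50 × 10⁻³⁴ m.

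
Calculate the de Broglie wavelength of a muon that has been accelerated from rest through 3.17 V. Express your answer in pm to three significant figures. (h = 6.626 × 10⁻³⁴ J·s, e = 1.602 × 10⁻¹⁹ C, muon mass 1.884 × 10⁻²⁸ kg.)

KE = eV = 1.602 × 10⁻¹⁹ × 3.170 = 5.078 × 10⁻¹⁹ J.
p = √(2mKE) = √(2 × 1.884 × 10⁻²⁸ × 5.078 × 10⁻¹⁹) = 1.383 × 10⁻²³ kg·m/s.
λ = h/p = 6.626 × 10⁻³⁴ / 1.383 × 10⁻²³ = 4.79 × 10⁻¹¹ m = 47.9 pm.

λ = 47.9 pm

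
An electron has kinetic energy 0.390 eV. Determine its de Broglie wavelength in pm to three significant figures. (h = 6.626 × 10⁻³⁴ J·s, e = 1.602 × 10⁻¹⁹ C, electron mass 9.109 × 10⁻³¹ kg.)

KE = 0.390 eV = 6.248 × 10⁻²⁰ J.
p = √(2mKE) = √(2 × 9.109 × 10⁻³¹ × 6.248 × 10⁻²⁰) = 3.374 × 10⁻²⁵ kg·m/s.
λ = h/p = 6.626 × 10⁻³⁴ / 3.374 × 10⁻²⁵ = 1.96 × 10⁻⁹ m = 1960 pm.

λ = 1960 pm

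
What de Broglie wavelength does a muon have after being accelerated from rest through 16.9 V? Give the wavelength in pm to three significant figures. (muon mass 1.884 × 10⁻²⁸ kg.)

KE = eV = 1.602 × 10⁻¹⁹ × 16.90 = 2.707 × 10⁻¹⁸ J.
p = √(2mKE) = √(2 × 1.884 × 10⁻²⁸ × 2.707 × 10⁻¹⁸) = 3.194 × 10⁻²³ kg·m/s.
λ = h/p = 6.626 × 10⁻³⁴ / 3.194 × 10⁻²³ = 2.07 × 10⁻¹¹ m = 20.7 pm.

λ = 20.7 pm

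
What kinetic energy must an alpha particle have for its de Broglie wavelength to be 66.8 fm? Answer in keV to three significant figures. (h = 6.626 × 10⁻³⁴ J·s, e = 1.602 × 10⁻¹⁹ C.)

KE = 46.2 keV

p = h/λ = 6.626 × 10⁻³⁴ / 6.680 × 10⁻¹⁴ = 9.919 × 10⁻²¹ kg·m/s.
KE = p²/(2m) = (9.919 × 10⁻²¹)² / (2 × 6.645 × 10⁻²⁷) = 7.403 × 10⁻¹⁵ J = 46.2 keV.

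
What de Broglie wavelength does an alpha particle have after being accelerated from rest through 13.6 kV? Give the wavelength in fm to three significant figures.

λ = 87.1 fm

KE = 2eV = 2 × 1.602 × 10⁻¹⁹ × 1.360 × 10⁴ = 4.357 × 10⁻¹⁵ J.
p = √(2mKE) = √(2 × 6.645 × 10⁻²⁷ × 4.357 × 10⁻¹⁵) = 7.610 × 10⁻²¹ kg·m/s.
λ = h/p = 6.626 × 10⁻³⁴ / 7.610 × 10⁻²¹ = 8.71 × 10⁻¹⁴ m = 87.1 fm.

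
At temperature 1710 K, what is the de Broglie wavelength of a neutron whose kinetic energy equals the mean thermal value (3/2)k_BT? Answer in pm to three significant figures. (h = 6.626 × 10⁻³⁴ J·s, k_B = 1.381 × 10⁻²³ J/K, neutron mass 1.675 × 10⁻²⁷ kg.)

KE = (3/2)k_BT = 1.5 × 1.381 × 10⁻²³ × 1710 = 3.542 × 10⁻²⁰ J.
p = √(2mKE) = √(2 × 1.675 × 10⁻²⁷ × 3.542 × 10⁻²⁰) = 1.089 × 10⁻²³ kg·m/s.
λ = h/p = 6.08 × 10⁻¹¹ m = 60.8 pm.

λ = 60.8 pm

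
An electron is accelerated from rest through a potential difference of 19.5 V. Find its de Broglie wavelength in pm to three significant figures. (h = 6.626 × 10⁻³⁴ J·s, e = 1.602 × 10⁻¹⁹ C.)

KE = eV = 1.602 × 10⁻¹⁹ × 19.50 = 3.124 × 10⁻¹⁸ J.
p = √(2mKE) = √(2 × 9.109 × 10⁻³¹ × 3.124 × 10⁻¹⁸) = 2.386 × 10⁻²⁴ kg·m/s.
λ = h/p = 6.626 × 10⁻³⁴ / 2.386 × 10⁻²⁴ = 2.78 × 10⁻¹⁰ m = 278 pm.

λ = 278 pm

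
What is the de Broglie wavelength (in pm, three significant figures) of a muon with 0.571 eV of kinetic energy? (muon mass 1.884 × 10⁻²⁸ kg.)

KE = 0.571 eV = 9.147 × 10⁻²⁰ J.
p = √(2mKE) = √(2 × 1.884 × 10⁻²⁸ × 9.147 × 10⁻²⁰) = 5.871 × 10⁻²⁴ kg·m/s.
λ = h/p = 6.626 × 10⁻³⁴ / 5.871 × 10⁻²⁴ = 1.13 × 10⁻¹⁰ m = 113 pm.

λ = 113 pm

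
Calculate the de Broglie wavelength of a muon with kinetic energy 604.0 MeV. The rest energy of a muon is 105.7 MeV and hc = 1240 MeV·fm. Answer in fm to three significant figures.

Total energy E = KE + m₀c² = 604.0 + 105.7 = 709.7 MeV.
(pc)² = E² − (m₀c²)² = (709.7)² − (105.7)² = 4.925 × 10⁵ MeV², so pc = 701.8 MeV.
λ = hc/(pc) = 1240 MeV·fm / 701.8 MeV = 1.77 fm.

λ = 1.77 fm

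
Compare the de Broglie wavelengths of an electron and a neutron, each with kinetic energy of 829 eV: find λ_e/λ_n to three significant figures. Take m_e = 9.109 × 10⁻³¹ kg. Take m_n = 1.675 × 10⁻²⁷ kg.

λ_e/λ_n = 42.9

At fixed KE, p = √(2mKE) so λ = h/p ∝ 1/√m.
λ_e/λ_n = √(m_n/m_e) = √(1.675 × 10⁻²⁷/9.109 × 10⁻³¹) = √(1839) = 42.9.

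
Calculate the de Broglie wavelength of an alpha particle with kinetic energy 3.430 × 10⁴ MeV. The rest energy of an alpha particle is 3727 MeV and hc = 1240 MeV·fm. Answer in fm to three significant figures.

λ = 0.0328 fm

Total energy E = KE + m₀c² = 3.430 × 10⁴ + 3727 = 38027 MeV.
(pc)² = E² − (m₀c²)² = (38027)² − (3727)² = 1.432 × 10⁹ MeV², so pc = 3.784 × 10⁴ MeV.
λ = hc/(pc) = 1240 MeV·fm / 3.784 × 10⁴ MeV = 0.0328 fm.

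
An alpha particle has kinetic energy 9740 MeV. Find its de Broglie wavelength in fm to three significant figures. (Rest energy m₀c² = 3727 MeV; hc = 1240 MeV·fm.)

Total energy E = KE + m₀c² = 9740 + 3727 = 13467 MeV.
(pc)² = E² − (m₀c²)² = (13467)² − (3727)² = 1.675 × 10⁸ MeV², so pc = 1.294 × 10⁴ MeV.
λ = hc/(pc) = 1240 MeV·fm / 1.294 × 10⁴ MeV = 0.0958 fm.

λ = 0.0958 fm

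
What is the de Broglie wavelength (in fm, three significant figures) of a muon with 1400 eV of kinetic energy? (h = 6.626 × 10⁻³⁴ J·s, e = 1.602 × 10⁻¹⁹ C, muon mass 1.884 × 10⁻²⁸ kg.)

λ = 2280 fm

KE = 1400 eV = 2.243 × 10⁻¹⁶ J.
p = √(2mKE) = √(2 × 1.884 × 10⁻²⁸ × 2.243 × 10⁻¹⁶) = 2.907 × 10⁻²² kg·m/s.
λ = h/p = 6.626 × 10⁻³⁴ / 2.907 × 10⁻²² = 2.28 × 10⁻¹² m = 2280 fm.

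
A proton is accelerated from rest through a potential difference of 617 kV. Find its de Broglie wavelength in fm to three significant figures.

λ = 36.4 fm

KE = eV = 1.602 × 10⁻¹⁹ × 6.170 × 10⁵ = 9.884 × 10⁻¹⁴ J.
p = √(2mKE) = √(2 × 1.673 × 10⁻²⁷ × 9.884 × 10⁻¹⁴) = 1.819 × 10⁻²⁰ kg·m/s.
λ = h/p = 6.626 × 10⁻³⁴ / 1.819 × 10⁻²⁰ = 3.64 × 10⁻¹⁴ m = 36.4 fm.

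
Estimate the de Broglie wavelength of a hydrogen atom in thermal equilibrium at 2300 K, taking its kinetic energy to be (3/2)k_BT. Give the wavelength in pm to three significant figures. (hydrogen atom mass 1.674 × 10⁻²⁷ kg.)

λ = 52.5 pm

KE = (3/2)k_BT = 1.5 × 1.381 × 10⁻²³ × 2300 = 4.764 × 10⁻²⁰ J.
p = √(2mKE) = √(2 × 1.674 × 10⁻²⁷ × 4.764 × 10⁻²⁰) = 1.263 × 10⁻²³ kg·m/s.
λ = h/p = 5.25 × 10⁻¹¹ m = 52.5 pm.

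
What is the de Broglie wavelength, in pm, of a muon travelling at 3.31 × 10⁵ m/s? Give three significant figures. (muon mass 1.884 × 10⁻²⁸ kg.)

λ = 10.6 pm

p = mv = 1.884 × 10⁻²⁸ × 3.31 × 10⁵ = 6.236 × 10⁻²³ kg·m/s.
λ = h/p = 6.626 × 10⁻³⁴ / 6.236 × 10⁻²³ = 1.06 × 10⁻¹¹ m = 10.6 pm.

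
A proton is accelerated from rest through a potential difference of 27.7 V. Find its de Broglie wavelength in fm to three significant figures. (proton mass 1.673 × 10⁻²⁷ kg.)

λ = 5440 fm

KE = eV = 1.602 × 10⁻¹⁹ × 27.70 = 4.438 × 10⁻¹⁸ J.
p = √(2mKE) = √(2 × 1.673 × 10⁻²⁷ × 4.438 × 10⁻¹⁸) = 1.219 × 10⁻²² kg·m/s.
λ = h/p = 6.626 × 10⁻³⁴ / 1.219 × 10⁻²² = 5.44 × 10⁻¹² m = 5440 fm.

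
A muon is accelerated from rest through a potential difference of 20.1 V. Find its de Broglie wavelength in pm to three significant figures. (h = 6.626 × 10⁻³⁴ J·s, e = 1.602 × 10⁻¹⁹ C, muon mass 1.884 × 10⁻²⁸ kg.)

KE = eV = 1.602 × 10⁻¹⁹ × 20.10 = 3.220 × 10⁻¹⁸ J.
p = √(2mKE) = √(2 × 1.884 × 10⁻²⁸ × 3.220 × 10⁻¹⁸) = 3.483 × 10⁻²³ kg·m/s.
λ = h/p = 6.626 × 10⁻³⁴ / 3.483 × 10⁻²³ = 1.90 × 10⁻¹¹ m = 19.0 pm.

λ = 19.0 pm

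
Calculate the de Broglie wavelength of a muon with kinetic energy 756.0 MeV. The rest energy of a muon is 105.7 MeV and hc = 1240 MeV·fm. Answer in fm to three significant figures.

Total energy E = KE + m₀c² = 756.0 + 105.7 = 861.7 MeV.
(pc)² = E² − (m₀c²)² = (861.7)² − (105.7)² = 7.314 × 10⁵ MeV², so pc = 855.2 MeV.
λ = hc/(pc) = 1240 MeV·fm / 855.2 MeV = 1.45 fm.

λ = 1.45 fm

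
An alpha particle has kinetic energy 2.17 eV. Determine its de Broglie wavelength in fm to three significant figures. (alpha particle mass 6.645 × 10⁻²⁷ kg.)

KE = 2.17 eV = 3.476 × 10⁻¹⁹ J.
p = √(2mKE) = √(2 × 6.645 × 10⁻²⁷ × 3.476 × 10⁻¹⁹) = 6.797 × 10⁻²³ kg·m/s.
λ = h/p = 6.626 × 10⁻³⁴ / 6.797 × 10⁻²³ = 9.75 × 10⁻¹² m = 9750 fm.

λ = 9750 fm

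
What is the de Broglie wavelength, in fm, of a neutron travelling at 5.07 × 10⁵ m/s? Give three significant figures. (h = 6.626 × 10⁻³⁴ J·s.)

p = mv = 1.675 × 10⁻²⁷ × 5.07 × 10⁵ = 8.492 × 10⁻²² kg·m/s.
λ = h/p = 6.626 × 10⁻³⁴ / 8.492 × 10⁻²² = 7.80 × 10⁻¹³ m = 780 fm.

λ = 780 fm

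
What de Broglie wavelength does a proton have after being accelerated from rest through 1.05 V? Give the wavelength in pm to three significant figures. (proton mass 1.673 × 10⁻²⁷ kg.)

KE = eV = 1.602 × 10⁻¹⁹ × 1.050 = 1.682 × 10⁻¹⁹ J.
p = √(2mKE) = √(2 × 1.673 × 10⁻²⁷ × 1.682 × 10⁻¹⁹) = 2.372 × 10⁻²³ kg·m/s.
λ = h/p = 6.626 × 10⁻³⁴ / 2.372 × 10⁻²³ = 2.79 × 10⁻¹¹ m = 27.9 pm.

λ = 27.9 pm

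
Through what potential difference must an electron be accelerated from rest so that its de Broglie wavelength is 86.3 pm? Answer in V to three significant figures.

p = h/λ = 6.626 × 10⁻³⁴ / 8.630 × 10⁻¹¹ = 7.678 × 10⁻²⁴ kg·m/s.
KE = p²/(2m) = 3.236 × 10⁻¹⁷ J.
V = KE/e = 3.236 × 10⁻¹⁷ / (1.602 × 10⁻¹⁹) = 202 V.

V = 202 V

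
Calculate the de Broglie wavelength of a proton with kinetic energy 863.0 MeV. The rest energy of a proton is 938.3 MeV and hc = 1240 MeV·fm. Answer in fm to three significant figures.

λ = 0.806 fm

Total energy E = KE + m₀c² = 863.0 + 938.3 = 1801.3 MeV.
(pc)² = E² − (m₀c²)² = (1801.3)² − (938.3)² = 2.364 × 10⁶ MeV², so pc = 1538 MeV.
λ = hc/(pc) = 1240 MeV·fm / 1538 MeV = 0.806 fm.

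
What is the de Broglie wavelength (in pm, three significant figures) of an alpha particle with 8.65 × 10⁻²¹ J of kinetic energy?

p = √(2mKE) = √(2 × 6.645 × 10⁻²⁷ × 8.650 × 10⁻²¹) = 1.072 × 10⁻²³ kg·m/s.
λ = h/p = 6.626 × 10⁻³⁴ / 1.072 × 10⁻²³ = 6.18 × 10⁻¹¹ m = 61.8 pm.

λ = 61.8 pm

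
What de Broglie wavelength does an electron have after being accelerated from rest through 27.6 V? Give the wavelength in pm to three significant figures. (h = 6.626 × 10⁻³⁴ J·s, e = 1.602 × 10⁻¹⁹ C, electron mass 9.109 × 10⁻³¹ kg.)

λ = 233 pm

KE = eV = 1.602 × 10⁻¹⁹ × 27.60 = 4.422 × 10⁻¹⁸ J.
p = √(2mKE) = √(2 × 9.109 × 10⁻³¹ × 4.422 × 10⁻¹⁸) = 2.838 × 10⁻²⁴ kg·m/s.
λ = h/p = 6.626 × 10⁻³⁴ / 2.838 × 10⁻²⁴ = 2.33 × 10⁻¹⁰ m = 233 pm.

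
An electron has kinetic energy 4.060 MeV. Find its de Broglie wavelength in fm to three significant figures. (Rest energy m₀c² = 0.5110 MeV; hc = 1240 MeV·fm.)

λ = 273 fm

Total energy E = KE + m₀c² = 4.060 + 0.5110 = 4.5710 MeV.
(pc)² = E² − (m₀c²)² = (4.5710)² − (0.5110)² = 20.63 MeV², so pc = 4.542 MeV.
λ = hc/(pc) = 1240 MeV·fm / 4.542 MeV = 273 fm.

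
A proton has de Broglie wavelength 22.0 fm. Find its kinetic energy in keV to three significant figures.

p = h/λ = 6.626 × 10⁻³⁴ / 2.200 × 10⁻¹⁴ = 3.012 × 10⁻²⁰ kg·m/s.
KE = p²/(2m) = (3.012 × 10⁻²⁰)² / (2 × 1.673 × 10⁻²⁷) = 2.711 × 10⁻¹³ J = 1690 keV.

KE = 1690 keV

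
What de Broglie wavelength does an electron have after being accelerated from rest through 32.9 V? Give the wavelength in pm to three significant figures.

λ = 214 pm

KE = eV = 1.602 × 10⁻¹⁹ × 32.90 = 5.271 × 10⁻¹⁸ J.
p = √(2mKE) = √(2 × 9.109 × 10⁻³¹ × 5.271 × 10⁻¹⁸) = 3.099 × 10⁻²⁴ kg·m/s.
λ = h/p = 6.626 × 10⁻³⁴ / 3.099 × 10⁻²⁴ = 2.14 × 10⁻¹⁰ m = 214 pm.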